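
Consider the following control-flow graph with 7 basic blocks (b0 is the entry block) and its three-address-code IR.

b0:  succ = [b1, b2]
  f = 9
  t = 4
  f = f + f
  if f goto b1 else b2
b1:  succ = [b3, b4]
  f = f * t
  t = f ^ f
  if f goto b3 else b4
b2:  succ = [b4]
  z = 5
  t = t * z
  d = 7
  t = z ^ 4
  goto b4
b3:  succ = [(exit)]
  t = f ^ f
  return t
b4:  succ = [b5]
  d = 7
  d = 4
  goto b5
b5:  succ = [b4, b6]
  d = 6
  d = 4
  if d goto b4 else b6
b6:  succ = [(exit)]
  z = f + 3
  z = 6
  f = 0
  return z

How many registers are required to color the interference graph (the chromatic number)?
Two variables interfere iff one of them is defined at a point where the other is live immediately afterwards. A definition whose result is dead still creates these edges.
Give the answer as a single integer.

def/use:
  b0 def {f,t} use ∅
  b1 def {f,t} use {f,t}
  b2 def {d,t,z} use {t}
  b3 def {t} use {f}
  b4 def {d} use ∅
  b5 def {d} use ∅
  b6 def {f,z} use {f}

Liveness:
  b0 li=∅ lo={f,t}
  b1 li={f,t} lo={f}
  b2 li={f,t} lo={f}
  b3 li={f} lo=∅
  b4 li={f} lo={f}
  b5 li={f} lo={f}
  b6 li={f} lo=∅

Interference:
  d↔{f,z}
  f↔{d,t,z}
  t↔{f,z}
  z↔{d,f,t}

Colouring:
  {d,f,z} pairwise interfere (3-clique) ⇒ χ ≥ 3
  3-colouring: c0={f}  c1={z}  c2={d,t}
  χ = 3

Answer: 3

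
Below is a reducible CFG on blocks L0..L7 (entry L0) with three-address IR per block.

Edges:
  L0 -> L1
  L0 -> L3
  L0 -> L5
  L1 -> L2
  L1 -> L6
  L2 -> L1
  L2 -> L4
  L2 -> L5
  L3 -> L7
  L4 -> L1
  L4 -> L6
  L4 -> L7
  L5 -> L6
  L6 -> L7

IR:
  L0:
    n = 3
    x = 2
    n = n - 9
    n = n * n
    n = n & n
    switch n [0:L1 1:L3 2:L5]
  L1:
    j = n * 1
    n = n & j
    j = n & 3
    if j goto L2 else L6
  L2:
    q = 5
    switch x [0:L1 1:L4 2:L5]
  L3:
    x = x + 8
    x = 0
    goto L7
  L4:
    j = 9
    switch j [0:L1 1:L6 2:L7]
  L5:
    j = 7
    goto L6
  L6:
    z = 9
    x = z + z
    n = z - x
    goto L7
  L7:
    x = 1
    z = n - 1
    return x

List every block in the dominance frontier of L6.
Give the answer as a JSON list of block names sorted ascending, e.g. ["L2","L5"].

idom tree: L1←L0 L2←L1 L3←L0 L4←L2 L5←L0 L6←L0 L7←L0
Join-block Dom:
  L1: preds {L0,L2,L4}: {L0} ∩ {L0,L1,L2} ∩ {L0,L1,L2,L4} = {L0}; idom=L0
  L5: preds {L0,L2}: {L0} ∩ {L0,L1,L2} = {L0}; idom=L0
  L6: preds {L1,L4,L5}: {L0,L1} ∩ {L0,L1,L2,L4} ∩ {L0,L5} = {L0}; idom=L0
  L7: preds {L3,L4,L6}: {L0,L3} ∩ {L0,L1,L2,L4} ∩ {L0,L6} = {L0}; idom=L0

DF walk-up:
  join L1 pred L0: · stop@L0
  join L1 pred L2: L2→L1 stop@L0
  join L1 pred L4: L4→L2→L1 stop@L0
  join L5 pred L0: · stop@L0
  join L5 pred L2: L2→L1 stop@L0
  join L6 pred L1: L1 stop@L0
  join L6 pred L4: L4→L2→L1 stop@L0
  join L6 pred L5: L5 stop@L0
  join L7 pred L3: L3 stop@L0
  join L7 pred L4: L4→L2→L1 stop@L0
  join L7 pred L6: L6 stop@L0
  DF(L0)=∅
  DF(L1)={L1,L5,L6,L7}
  DF(L2)={L1,L5,L6,L7}
  DF(L3)={L7}
  DF(L4)={L1,L6,L7}
  DF(L5)={L6}
  DF(L6)={L7}
  DF(L7)=∅

DF(L6) = ["L7"]

Answer: ["L7"]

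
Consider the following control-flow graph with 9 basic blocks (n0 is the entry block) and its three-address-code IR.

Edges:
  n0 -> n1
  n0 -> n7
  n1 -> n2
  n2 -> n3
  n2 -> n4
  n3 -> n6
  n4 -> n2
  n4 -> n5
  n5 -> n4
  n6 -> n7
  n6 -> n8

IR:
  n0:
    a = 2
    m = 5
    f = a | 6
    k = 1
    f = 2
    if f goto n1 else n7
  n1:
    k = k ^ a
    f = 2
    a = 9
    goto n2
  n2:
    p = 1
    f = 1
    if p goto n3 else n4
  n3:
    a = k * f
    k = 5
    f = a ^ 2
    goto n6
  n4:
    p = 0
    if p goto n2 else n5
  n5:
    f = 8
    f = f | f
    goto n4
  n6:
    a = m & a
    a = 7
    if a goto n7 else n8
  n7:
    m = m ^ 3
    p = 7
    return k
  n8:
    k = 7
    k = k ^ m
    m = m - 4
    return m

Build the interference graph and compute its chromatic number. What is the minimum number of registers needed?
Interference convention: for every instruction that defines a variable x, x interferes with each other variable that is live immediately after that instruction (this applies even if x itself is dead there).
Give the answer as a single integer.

Per-block:
  n0 def {a,f,k,m} use ∅
  n1 def {a,f,k} use {a,k}
  n2 def {f,p} use ∅
  n3 def {a,f,k} use {f,k}
  n4 def {p} use ∅
  n5 def {f} use ∅
  n6 def {a} use {a,m}
  n7 def {m,p} use {k,m}
  n8 def {k,m} use {m}

Liveness:
  n0 li=∅ lo={a,k,m}
  n1 li={a,k,m} lo={k,m}
  n2 li={k,m} lo={f,k,m}
  n3 li={f,k,m} lo={a,k,m}
  n4 li={k,m} lo={k,m}
  n5 li={k,m} lo={k,m}
  n6 li={a,k,m} lo={k,m}
  n7 li={k,m} lo=∅
  n8 li={m} lo=∅

Interfere edges:
  a — {f,k,m}
  f — {a,k,m,p}
  k — {a,f,m,p}
  m — {a,f,k,p}
  p — {f,k,m}

Registers:
  clique {a,f,k,m} ⇒ need ≥ 4
  4-colouring: c0={f}  c1={k}  c2={m}  c3={a,p}
  χ = 4

Answer: 4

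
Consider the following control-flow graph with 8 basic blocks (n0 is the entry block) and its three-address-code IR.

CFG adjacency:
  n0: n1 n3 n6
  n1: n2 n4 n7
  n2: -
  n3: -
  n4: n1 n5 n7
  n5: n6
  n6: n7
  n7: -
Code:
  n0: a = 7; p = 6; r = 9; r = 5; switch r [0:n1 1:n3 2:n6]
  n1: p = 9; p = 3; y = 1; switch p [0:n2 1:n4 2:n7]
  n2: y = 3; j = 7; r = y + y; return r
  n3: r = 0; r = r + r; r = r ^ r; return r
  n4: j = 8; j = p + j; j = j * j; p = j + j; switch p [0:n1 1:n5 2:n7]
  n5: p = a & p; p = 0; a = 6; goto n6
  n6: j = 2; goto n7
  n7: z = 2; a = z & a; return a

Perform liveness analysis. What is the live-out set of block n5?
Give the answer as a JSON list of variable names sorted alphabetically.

Answer: ["a"]

Working:
def/use:
  n0 def {a,p,r} use ∅
  n1 def {p,y} use ∅
  n2 def {j,r,y} use ∅
  n3 def {r} use ∅
  n4 def {j,p} use {p}
  n5 def {a,p} use {a,p}
  n6 def {j} use ∅
  n7 def {a,z} use {a}

Live sets:
  live n0: ∅→{a}
  live n1: {a}→{a,p}
  live n2: ∅→∅
  live n3: ∅→∅
  live n4: {a,p}→{a,p}
  live n5: {a,p}→{a}
  live n6: {a}→{a}
  live n7: {a}→∅

live-out(n5) = ["a"]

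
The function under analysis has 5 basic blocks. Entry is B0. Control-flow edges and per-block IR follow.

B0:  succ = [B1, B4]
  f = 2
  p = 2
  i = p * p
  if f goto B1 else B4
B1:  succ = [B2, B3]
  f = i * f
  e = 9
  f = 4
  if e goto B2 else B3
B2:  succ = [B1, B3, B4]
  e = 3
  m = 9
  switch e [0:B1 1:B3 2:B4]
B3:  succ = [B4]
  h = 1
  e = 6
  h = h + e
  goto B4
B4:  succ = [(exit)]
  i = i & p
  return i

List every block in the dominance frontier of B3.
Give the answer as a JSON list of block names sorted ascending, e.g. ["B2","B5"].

Answer: ["B4"]

Analysis:
idom tree: B1←B0 B2←B1 B3←B1 B4←B0
Dom at joins:
  B1: preds {B0,B2}: {B0} ∩ {B0,B1,B2} = {B0}; idom=B0
  B3: preds {B1,B2}: {B0,B1} ∩ {B0,B1,B2} = {B0,B1}; idom=B1
  B4: preds {B0,B2,B3}: {B0} ∩ {B0,B1,B2} ∩ {B0,B1,B3} = {B0}; idom=B0

Frontier:
  join B1 pred B0: · stop@B0
  join B1 pred B2: B2→B1 stop@B0
  join B3 pred B1: · stop@B1
  join B3 pred B2: B2 stop@B1
  join B4 pred B0: · stop@B0
  join B4 pred B2: B2→B1 stop@B0
  join B4 pred B3: B3→B1 stop@B0
  B0: DF=∅
  B1: DF={B1,B4}
  B2: DF={B1,B3,B4}
  B3: DF={B4}
  B4: DF=∅

DF(B3) = ["B4"]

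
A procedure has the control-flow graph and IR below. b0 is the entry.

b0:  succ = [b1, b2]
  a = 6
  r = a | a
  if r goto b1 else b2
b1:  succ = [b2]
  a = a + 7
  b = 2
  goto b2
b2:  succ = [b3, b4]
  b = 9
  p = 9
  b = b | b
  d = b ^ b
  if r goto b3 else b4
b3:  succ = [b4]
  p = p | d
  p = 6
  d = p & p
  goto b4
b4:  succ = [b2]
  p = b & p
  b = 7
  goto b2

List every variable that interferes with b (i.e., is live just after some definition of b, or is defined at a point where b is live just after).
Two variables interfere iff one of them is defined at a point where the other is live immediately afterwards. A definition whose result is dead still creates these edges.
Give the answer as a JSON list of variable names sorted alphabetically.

def/use:
  b0: {a,r} / ∅
  b1: {a,b} / {a}
  b2: {b,d,p} / {r}
  b3: {d,p} / {d,p}
  b4: {b,p} / {b,p}

Liveness:
  live b0: ∅→{a,r}
  live b1: {a,r}→{r}
  live b2: {r}→{b,d,p,r}
  live b3: {b,d,p,r}→{b,p,r}
  live b4: {b,p,r}→{r}

Interfere edges:
  a↔{r}
  b↔{d,p,r}
  d↔{b,p,r}
  p↔{b,d,r}
  r↔{a,b,d,p}

N(b) = ["d", "p", "r"]

Answer: ["d", "p", "r"]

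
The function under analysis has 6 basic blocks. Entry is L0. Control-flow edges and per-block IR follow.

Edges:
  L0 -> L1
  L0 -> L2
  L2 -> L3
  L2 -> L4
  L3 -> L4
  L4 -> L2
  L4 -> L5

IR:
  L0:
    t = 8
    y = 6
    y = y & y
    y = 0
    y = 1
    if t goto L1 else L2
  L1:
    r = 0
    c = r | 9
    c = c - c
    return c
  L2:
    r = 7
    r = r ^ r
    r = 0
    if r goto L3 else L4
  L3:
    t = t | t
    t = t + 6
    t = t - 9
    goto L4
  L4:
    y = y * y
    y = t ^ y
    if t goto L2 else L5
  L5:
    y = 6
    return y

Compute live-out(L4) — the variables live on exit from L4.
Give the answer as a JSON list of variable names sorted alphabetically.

Block summaries:
  L0: {t,y} / ∅
  L1: {c,r} / ∅
  L2: {r} / ∅
  L3: {t} / {t}
  L4: {y} / {t,y}
  L5: {y} / ∅

Liveness:
  live L0: ∅→{t,y}
  live L1: ∅→∅
  live L2: {t,y}→{t,y}
  live L3: {t,y}→{t,y}
  live L4: {t,y}→{t,y}
  live L5: ∅→∅

live-out(L4) = ["t", "y"]

Answer: ["t", "y"]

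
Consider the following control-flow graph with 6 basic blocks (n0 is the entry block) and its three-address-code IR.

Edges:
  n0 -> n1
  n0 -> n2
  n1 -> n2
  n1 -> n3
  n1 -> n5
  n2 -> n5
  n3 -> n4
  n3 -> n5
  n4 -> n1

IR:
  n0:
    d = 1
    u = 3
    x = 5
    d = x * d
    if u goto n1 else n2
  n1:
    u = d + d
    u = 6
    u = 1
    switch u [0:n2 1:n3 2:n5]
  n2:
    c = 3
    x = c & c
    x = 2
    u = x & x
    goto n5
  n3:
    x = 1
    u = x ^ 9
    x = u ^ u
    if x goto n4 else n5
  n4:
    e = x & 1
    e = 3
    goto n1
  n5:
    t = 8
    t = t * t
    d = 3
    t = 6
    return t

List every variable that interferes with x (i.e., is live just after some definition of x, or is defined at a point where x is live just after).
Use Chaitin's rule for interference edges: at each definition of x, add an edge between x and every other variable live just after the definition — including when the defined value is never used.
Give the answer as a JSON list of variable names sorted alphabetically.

Answer: ["d", "u"]

Derivation:
Block summaries:
  n0: def={d,u,x} ue=∅
  n1: def={u} ue={d}
  n2: def={c,u,x} ue=∅
  n3: def={u,x} ue=∅
  n4: def={e} ue={x}
  n5: def={d,t} ue=∅

Backward fixpoint:
  live n0: ∅→{d}
  live n1: {d}→{d}
  live n2: ∅→∅
  live n3: {d}→{d,x}
  live n4: {d,x}→{d}
  live n5: ∅→∅

Interference:
  c — ∅
  d — {e,u,x}
  e — {d}
  t — ∅
  u — {d,x}
  x — {d,u}

N(x) = ["d", "u"]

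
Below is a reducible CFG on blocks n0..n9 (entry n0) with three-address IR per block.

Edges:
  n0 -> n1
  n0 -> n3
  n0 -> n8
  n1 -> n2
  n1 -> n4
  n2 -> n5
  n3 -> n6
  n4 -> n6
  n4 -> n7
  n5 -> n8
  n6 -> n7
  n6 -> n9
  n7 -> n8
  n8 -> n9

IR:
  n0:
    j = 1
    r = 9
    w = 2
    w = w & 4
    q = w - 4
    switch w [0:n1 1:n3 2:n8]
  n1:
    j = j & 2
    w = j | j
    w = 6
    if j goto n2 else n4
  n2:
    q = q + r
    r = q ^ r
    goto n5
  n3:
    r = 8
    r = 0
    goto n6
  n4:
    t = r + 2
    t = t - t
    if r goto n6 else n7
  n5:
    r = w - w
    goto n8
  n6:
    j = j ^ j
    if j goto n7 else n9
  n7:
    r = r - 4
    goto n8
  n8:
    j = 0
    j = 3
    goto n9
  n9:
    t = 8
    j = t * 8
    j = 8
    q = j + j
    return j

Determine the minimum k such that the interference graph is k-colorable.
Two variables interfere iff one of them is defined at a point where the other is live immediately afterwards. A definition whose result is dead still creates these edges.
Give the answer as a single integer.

Per-block:
  n0: def={j,q,r,w} ue=∅
  n1: def={j,w} ue={j}
  n2: def={q,r} ue={q,r}
  n3: def={r} ue=∅
  n4: def={t} ue={r}
  n5: def={r} ue={w}
  n6: def={j} ue={j}
  n7: def={r} ue={r}
  n8: def={j} ue=∅
  n9: def={j,q,t} ue=∅

Live sets:
  n0: in=∅ out={j,q,r}
  n1: in={j,q,r} out={j,q,r,w}
  n2: in={q,r,w} out={w}
  n3: in={j} out={j,r}
  n4: in={j,r} out={j,r}
  n5: in={w} out=∅
  n6: in={j,r} out={r}
  n7: in={r} out=∅
  n8: in=∅ out=∅
  n9: in=∅ out=∅

Interfere edges:
  j↔{q,r,t,w}
  q↔{j,r,w}
  r↔{j,q,t,w}
  t↔{j,r}
  w↔{j,q,r}

Registers:
  lower bound: {j,q,r,w} mutually conflict ⇒ χ ≥ 4
  4-colouring: c0={j}  c1={r}  c2={q,t}  c3={w}
  χ = 4

Answer: 4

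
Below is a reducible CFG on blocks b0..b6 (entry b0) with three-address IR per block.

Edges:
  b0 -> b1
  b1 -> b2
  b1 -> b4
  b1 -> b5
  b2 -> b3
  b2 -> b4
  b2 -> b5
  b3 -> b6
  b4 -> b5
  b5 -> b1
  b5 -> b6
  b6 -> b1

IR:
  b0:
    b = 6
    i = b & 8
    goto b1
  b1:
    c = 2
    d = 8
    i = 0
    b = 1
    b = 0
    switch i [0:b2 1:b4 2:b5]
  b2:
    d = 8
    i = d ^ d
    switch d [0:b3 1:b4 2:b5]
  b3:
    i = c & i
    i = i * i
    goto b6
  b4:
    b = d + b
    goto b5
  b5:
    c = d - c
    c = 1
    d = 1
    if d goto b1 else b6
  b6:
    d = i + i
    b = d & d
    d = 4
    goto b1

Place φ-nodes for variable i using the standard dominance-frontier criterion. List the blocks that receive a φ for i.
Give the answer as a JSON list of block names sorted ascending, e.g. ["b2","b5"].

idom tree: b1←b0 b2←b1 b3←b2 b4←b1 b5←b1 b6←b1
Dom∩ at merges:
  b1: preds {b0,b5,b6}: {b0} ∩ {b0,b1,b5} ∩ {b0,b1,b6} = {b0}; idom=b0
  b4: preds {b1,b2}: {b0,b1} ∩ {b0,b1,b2} = {b0,b1}; idom=b1
  b5: preds {b1,b2,b4}: {b0,b1} ∩ {b0,b1,b2} ∩ {b0,b1,b4} = {b0,b1}; idom=b1
  b6: preds {b3,b5}: {b0,b1,b2,b3} ∩ {b0,b1,b5} = {b0,b1}; idom=b1

Frontier:
  b1←b0: walk · to b0
  b1←b5: walk b5→b1 to b0
  b1←b6: walk b6→b1 to b0
  b4←b1: walk · to b1
  b4←b2: walk b2 to b1
  b5←b1: walk · to b1
  b5←b2: walk b2 to b1
  b5←b4: walk b4 to b1
  b6←b3: walk b3→b2 to b1
  b6←b5: walk b5 to b1
  DF(b0)=∅
  DF(b1)={b1}
  DF(b2)={b4,b5,b6}
  DF(b3)={b6}
  DF(b4)={b5}
  DF(b5)={b1,b6}
  DF(b6)={b1}

φ for i: defs {b0,b1,b2,b3}
  DF⁺ = {b1,b4,b5,b6}

Answer: ["b1", "b4", "b5", "b6"]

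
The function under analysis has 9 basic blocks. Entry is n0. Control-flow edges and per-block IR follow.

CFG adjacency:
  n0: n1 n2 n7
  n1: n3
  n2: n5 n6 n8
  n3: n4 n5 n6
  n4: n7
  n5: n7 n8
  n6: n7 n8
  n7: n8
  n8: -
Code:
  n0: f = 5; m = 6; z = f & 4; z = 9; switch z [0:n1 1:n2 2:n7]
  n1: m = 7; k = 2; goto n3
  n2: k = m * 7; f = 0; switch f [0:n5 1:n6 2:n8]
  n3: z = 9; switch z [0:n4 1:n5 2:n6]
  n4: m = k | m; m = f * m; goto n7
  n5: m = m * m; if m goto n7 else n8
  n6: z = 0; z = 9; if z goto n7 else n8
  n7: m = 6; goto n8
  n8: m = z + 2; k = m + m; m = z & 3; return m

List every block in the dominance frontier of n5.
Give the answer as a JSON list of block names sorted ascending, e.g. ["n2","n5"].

idom tree: n1←n0 n2←n0 n3←n1 n4←n3 n5←n0 n6←n0 n7←n0 n8←n0
Dom∩ at merges:
  n5: preds {n2,n3}: {n0,n2} ∩ {n0,n1,n3} = {n0}; idom=n0
  n6: preds {n2,n3}: {n0,n2} ∩ {n0,n1,n3} = {n0}; idom=n0
  n7: preds {n0,n4,n5,n6}: {n0} ∩ {n0,n1,n3,n4} ∩ {n0,n5} ∩ {n0,n6} = {n0}; idom=n0
  n8: preds {n2,n5,n6,n7}: {n0,n2} ∩ {n0,n5} ∩ {n0,n6} ∩ {n0,n7} = {n0}; idom=n0

DF walk-up:
  n5←n2: walk n2 to n0
  n5←n3: walk n3→n1 to n0
  n6←n2: walk n2 to n0
  n6←n3: walk n3→n1 to n0
  n7←n0: walk · to n0
  n7←n4: walk n4→n3→n1 to n0
  n7←n5: walk n5 to n0
  n7←n6: walk n6 to n0
  n8←n2: walk n2 to n0
  n8←n5: walk n5 to n0
  n8←n6: walk n6 to n0
  n8←n7: walk n7 to n0
  n0 → ∅
  n1 → {n5,n6,n7}
  n2 → {n5,n6,n8}
  n3 → {n5,n6,n7}
  n4 → {n7}
  n5 → {n7,n8}
  n6 → {n7,n8}
  n7 → {n8}
  n8 → ∅

DF(n5) = ["n7", "n8"]

Answer: ["n7", "n8"]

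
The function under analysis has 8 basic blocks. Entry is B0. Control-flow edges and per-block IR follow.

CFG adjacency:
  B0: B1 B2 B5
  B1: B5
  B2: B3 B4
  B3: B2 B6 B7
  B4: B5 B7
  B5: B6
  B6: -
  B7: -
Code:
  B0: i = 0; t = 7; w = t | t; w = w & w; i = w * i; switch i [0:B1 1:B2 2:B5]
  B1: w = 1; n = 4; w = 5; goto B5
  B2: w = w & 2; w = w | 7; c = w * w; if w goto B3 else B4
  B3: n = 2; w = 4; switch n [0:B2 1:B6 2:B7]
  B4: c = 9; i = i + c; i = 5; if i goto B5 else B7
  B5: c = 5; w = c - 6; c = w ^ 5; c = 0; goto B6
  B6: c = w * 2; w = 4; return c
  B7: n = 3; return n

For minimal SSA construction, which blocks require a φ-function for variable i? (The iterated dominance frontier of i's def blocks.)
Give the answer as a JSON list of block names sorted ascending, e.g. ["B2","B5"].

Answer: ["B5", "B6", "B7"]

Derivation:
idom tree: B1←B0 B2←B0 B3←B2 B4←B2 B5←B0 B6←B0 B7←B2
Dom at joins:
  B2: preds {B0,B3}: {B0} ∩ {B0,B2,B3} = {B0}; idom=B0
  B5: preds {B0,B1,B4}: {B0} ∩ {B0,B1} ∩ {B0,B2,B4} = {B0}; idom=B0
  B6: preds {B3,B5}: {B0,B2,B3} ∩ {B0,B5} = {B0}; idom=B0
  B7: preds {B3,B4}: {B0,B2,B3} ∩ {B0,B2,B4} = {B0,B2}; idom=B2

DF derivation:
  B2←B0: walk · to B0
  B2←B3: walk B3→B2 to B0
  B5←B0: walk · to B0
  B5←B1: walk B1 to B0
  B5←B4: walk B4→B2 to B0
  B6←B3: walk B3→B2 to B0
  B6←B5: walk B5 to B0
  B7←B3: walk B3 to B2
  B7←B4: walk B4 to B2
  B0: DF=∅
  B1: DF={B5}
  B2: DF={B2,B5,B6}
  B3: DF={B2,B6,B7}
  B4: DF={B5,B7}
  B5: DF={B6}
  B6: DF=∅
  B7: DF=∅

φ for i: defs {B0,B4}
  DF⁺ = {B5,B6,B7}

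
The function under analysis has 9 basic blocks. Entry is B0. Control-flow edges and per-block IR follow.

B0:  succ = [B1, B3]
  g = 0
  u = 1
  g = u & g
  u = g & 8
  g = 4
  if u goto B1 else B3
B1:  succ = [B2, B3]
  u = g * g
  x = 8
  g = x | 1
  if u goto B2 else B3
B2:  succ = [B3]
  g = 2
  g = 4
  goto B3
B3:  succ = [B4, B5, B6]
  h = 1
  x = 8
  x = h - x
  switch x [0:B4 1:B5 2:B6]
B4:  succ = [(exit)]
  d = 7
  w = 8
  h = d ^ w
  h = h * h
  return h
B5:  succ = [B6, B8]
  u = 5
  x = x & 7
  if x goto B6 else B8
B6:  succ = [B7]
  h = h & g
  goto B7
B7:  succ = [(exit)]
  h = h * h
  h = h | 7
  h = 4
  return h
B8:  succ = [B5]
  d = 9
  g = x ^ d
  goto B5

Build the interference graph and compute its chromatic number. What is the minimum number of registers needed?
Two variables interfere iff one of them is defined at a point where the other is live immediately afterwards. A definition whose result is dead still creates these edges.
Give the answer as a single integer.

Answer: 4

Working:
Block summaries:
  B0: def={g,u} ue=∅
  B1: def={g,u,x} ue={g}
  B2: def={g} ue=∅
  B3: def={h,x} ue=∅
  B4: def={d,h,w} ue=∅
  B5: def={u,x} ue={x}
  B6: def={h} ue={g,h}
  B7: def={h} ue={h}
  B8: def={d,g} ue={x}

Backward fixpoint:
  B0 li=∅ lo={g}
  B1 li={g} lo={g}
  B2 li=∅ lo={g}
  B3 li={g} lo={g,h,x}
  B4 li=∅ lo=∅
  B5 li={g,h,x} lo={g,h,x}
  B6 li={g,h} lo={h}
  B7 li={h} lo=∅
  B8 li={h,x} lo={g,h,x}

Conflict graph:
  d: {h,w,x}
  g: {h,u,x}
  h: {d,g,u,x}
  u: {g,h,x}
  w: {d}
  x: {d,g,h,u}

Chromatic number:
  {g,h,u,x} pairwise interfere (4-clique) ⇒ χ ≥ 4
  assign d→r2 g→r2 h→r0 u→r3 w→r0 x→r1 — no edge inside a register ⇒ χ ≤ 4
  χ = 4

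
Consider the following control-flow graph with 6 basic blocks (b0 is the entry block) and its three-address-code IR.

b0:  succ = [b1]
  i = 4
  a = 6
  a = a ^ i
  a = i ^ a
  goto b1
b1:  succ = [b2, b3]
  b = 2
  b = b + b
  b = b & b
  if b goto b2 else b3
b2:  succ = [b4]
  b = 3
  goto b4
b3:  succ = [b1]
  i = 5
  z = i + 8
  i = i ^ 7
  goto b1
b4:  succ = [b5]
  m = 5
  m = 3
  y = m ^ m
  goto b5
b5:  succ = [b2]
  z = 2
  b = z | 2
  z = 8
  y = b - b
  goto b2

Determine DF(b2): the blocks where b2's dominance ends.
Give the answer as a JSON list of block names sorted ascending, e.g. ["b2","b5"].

Answer: ["b2"]

Working:
idom tree: b1←b0 b2←b1 b3←b1 b4←b2 b5←b4
Dom at joins:
  b1: preds {b0,b3}: {b0} ∩ {b0,b1,b3} = {b0}; idom=b0
  b2: preds {b1,b5}: {b0,b1} ∩ {b0,b1,b2,b4,b5} = {b0,b1}; idom=b1

DF walk-up:
  join b1 pred b0: · stop@b0
  join b1 pred b3: b3→b1 stop@b0
  join b2 pred b1: · stop@b1
  join b2 pred b5: b5→b4→b2 stop@b1
  DF(b0)=∅
  DF(b1)={b1}
  DF(b2)={b2}
  DF(b3)={b1}
  DF(b4)={b2}
  DF(b5)={b2}

DF(b2) = ["b2"]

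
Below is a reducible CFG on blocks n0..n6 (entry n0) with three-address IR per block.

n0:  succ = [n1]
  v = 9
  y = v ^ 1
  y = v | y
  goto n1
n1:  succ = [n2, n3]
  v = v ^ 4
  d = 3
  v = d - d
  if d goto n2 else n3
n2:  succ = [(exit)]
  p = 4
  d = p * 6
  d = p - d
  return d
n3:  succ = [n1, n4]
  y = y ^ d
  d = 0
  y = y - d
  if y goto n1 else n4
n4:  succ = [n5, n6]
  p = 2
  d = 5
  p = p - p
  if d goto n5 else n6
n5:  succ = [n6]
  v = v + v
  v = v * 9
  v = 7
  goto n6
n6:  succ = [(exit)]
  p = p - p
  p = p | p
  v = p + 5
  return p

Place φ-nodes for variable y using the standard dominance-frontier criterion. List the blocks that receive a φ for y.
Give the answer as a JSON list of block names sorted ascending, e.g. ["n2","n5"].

idom tree: n1←n0 n2←n1 n3←n1 n4←n3 n5←n4 n6←n4
Join-block Dom:
  n1: preds {n0,n3}: {n0} ∩ {n0,n1,n3} = {n0}; idom=n0
  n6: preds {n4,n5}: {n0,n1,n3,n4} ∩ {n0,n1,n3,n4,n5} = {n0,n1,n3,n4}; idom=n4

DF walk-up:
  join n1 pred n0: · stop@n0
  join n1 pred n3: n3→n1 stop@n0
  join n6 pred n4: · stop@n4
  join n6 pred n5: n5 stop@n4
  n0: DF=∅
  n1: DF={n1}
  n2: DF=∅
  n3: DF={n1}
  n4: DF=∅
  n5: DF={n6}
  n6: DF=∅

φ for y: defs {n0,n3}
  DF⁺ = {n1}

Answer: ["n1"]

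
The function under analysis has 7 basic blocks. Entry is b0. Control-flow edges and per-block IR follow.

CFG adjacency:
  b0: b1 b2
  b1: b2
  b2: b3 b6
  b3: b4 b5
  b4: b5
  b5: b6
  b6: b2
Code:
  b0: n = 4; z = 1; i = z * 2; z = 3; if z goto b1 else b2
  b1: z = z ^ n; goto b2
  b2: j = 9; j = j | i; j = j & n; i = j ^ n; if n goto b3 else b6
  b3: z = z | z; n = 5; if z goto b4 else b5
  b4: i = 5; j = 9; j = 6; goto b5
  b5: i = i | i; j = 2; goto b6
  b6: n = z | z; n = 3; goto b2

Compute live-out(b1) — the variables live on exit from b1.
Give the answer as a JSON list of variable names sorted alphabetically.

Block summaries:
  b0: def={i,n,z} ue=∅
  b1: def={z} ue={n,z}
  b2: def={i,j} ue={i,n}
  b3: def={n,z} ue={z}
  b4: def={i,j} ue=∅
  b5: def={i,j} ue={i}
  b6: def={n} ue={z}

Live sets:
  b0 li=∅ lo={i,n,z}
  b1 li={i,n,z} lo={i,n,z}
  b2 li={i,n,z} lo={i,z}
  b3 li={i,z} lo={i,z}
  b4 li={z} lo={i,z}
  b5 li={i,z} lo={i,z}
  b6 li={i,z} lo={i,n,z}

live-out(b1) = ["i", "n", "z"]

Answer: ["i", "n", "z"]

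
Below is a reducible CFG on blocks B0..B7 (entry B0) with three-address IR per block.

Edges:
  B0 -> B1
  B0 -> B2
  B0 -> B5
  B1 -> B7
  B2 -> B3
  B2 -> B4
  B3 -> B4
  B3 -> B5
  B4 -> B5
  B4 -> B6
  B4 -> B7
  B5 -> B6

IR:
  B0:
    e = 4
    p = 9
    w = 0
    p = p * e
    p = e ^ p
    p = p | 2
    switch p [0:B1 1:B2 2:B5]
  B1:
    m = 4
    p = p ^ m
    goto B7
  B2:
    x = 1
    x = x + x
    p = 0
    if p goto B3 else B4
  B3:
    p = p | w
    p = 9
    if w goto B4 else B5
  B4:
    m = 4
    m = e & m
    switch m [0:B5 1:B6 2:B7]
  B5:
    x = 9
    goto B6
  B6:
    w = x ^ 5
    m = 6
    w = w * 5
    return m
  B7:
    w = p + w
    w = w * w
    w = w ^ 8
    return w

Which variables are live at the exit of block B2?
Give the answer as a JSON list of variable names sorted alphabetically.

Answer: ["e", "p", "w", "x"]

Analysis:
Per-block:
  B0: {e,p,w} / ∅
  B1: {m,p} / {p}
  B2: {p,x} / ∅
  B3: {p} / {p,w}
  B4: {m} / {e}
  B5: {x} / ∅
  B6: {m,w} / {x}
  B7: {w} / {p,w}

Liveness:
  B0: in=∅ out={e,p,w}
  B1: in={p,w} out={p,w}
  B2: in={e,w} out={e,p,w,x}
  B3: in={e,p,w,x} out={e,p,w,x}
  B4: in={e,p,w,x} out={p,w,x}
  B5: in=∅ out={x}
  B6: in={x} out=∅
  B7: in={p,w} out=∅

live-out(B2) = ["e", "p", "w", "x"]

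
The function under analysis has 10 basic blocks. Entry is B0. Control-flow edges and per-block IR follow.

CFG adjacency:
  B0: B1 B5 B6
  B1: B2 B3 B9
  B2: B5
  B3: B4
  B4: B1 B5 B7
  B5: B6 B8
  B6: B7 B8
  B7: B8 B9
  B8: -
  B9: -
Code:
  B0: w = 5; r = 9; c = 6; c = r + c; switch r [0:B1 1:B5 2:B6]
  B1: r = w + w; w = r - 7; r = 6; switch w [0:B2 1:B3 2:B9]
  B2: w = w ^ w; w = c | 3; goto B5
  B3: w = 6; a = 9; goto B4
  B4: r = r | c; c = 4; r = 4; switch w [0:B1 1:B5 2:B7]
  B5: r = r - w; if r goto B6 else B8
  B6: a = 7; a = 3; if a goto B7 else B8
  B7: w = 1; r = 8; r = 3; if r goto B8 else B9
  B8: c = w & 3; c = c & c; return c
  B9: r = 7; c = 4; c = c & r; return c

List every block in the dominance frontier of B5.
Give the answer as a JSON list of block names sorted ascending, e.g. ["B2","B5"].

idom tree: B1←B0 B2←B1 B3←B1 B4←B3 B5←B0 B6←B0 B7←B0 B8←B0 B9←B0
Join-block Dom:
  B1: preds {B0,B4}: {B0} ∩ {B0,B1,B3,B4} = {B0}; idom=B0
  B5: preds {B0,B2,B4}: {B0} ∩ {B0,B1,B2} ∩ {B0,B1,B3,B4} = {B0}; idom=B0
  B6: preds {B0,B5}: {B0} ∩ {B0,B5} = {B0}; idom=B0
  B7: preds {B4,B6}: {B0,B1,B3,B4} ∩ {B0,B6} = {B0}; idom=B0
  B8: preds {B5,B6,B7}: {B0,B5} ∩ {B0,B6} ∩ {B0,B7} = {B0}; idom=B0
  B9: preds {B1,B7}: {B0,B1} ∩ {B0,B7} = {B0}; idom=B0

DF derivation:
  B1←B0: walk · to B0
  B1←B4: walk B4→B3→B1 to B0
  B5←B0: walk · to B0
  B5←B2: walk B2→B1 to B0
  B5←B4: walk B4→B3→B1 to B0
  B6←B0: walk · to B0
  B6←B5: walk B5 to B0
  B7←B4: walk B4→B3→B1 to B0
  B7←B6: walk B6 to B0
  B8←B5: walk B5 to B0
  B8←B6: walk B6 to B0
  B8←B7: walk B7 to B0
  B9←B1: walk B1 to B0
  B9←B7: walk B7 to B0
  B0: DF=∅
  B1: DF={B1,B5,B7,B9}
  B2: DF={B5}
  B3: DF={B1,B5,B7}
  B4: DF={B1,B5,B7}
  B5: DF={B6,B8}
  B6: DF={B7,B8}
  B7: DF={B8,B9}
  B8: DF=∅
  B9: DF=∅

DF(B5) = ["B6", "B8"]

Answer: ["B6", "B8"]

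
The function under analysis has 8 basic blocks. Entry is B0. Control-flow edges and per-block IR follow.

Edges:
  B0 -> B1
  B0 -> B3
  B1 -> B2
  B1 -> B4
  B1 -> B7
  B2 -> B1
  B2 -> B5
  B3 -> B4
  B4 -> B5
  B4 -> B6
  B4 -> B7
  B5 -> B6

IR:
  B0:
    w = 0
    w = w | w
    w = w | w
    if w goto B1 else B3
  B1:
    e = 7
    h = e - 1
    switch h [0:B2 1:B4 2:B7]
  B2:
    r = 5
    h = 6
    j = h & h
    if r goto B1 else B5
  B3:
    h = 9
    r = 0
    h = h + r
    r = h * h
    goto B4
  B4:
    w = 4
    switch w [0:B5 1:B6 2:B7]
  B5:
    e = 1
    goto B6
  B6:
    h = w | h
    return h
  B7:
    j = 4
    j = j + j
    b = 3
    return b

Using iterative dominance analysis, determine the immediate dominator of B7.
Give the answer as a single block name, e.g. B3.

Answer: B0

Analysis:
idom tree: B1←B0 B2←B1 B3←B0 B4←B0 B5←B0 B6←B0 B7←B0
Dom∩ at merges:
  B1: preds {B0,B2}: {B0} ∩ {B0,B1,B2} = {B0}; idom=B0
  B4: preds {B1,B3}: {B0,B1} ∩ {B0,B3} = {B0}; idom=B0
  B5: preds {B2,B4}: {B0,B1,B2} ∩ {B0,B4} = {B0}; idom=B0
  B6: preds {B4,B5}: {B0,B4} ∩ {B0,B5} = {B0}; idom=B0
  B7: preds {B1,B4}: {B0,B1} ∩ {B0,B4} = {B0}; idom=B0

idom(B7) = B0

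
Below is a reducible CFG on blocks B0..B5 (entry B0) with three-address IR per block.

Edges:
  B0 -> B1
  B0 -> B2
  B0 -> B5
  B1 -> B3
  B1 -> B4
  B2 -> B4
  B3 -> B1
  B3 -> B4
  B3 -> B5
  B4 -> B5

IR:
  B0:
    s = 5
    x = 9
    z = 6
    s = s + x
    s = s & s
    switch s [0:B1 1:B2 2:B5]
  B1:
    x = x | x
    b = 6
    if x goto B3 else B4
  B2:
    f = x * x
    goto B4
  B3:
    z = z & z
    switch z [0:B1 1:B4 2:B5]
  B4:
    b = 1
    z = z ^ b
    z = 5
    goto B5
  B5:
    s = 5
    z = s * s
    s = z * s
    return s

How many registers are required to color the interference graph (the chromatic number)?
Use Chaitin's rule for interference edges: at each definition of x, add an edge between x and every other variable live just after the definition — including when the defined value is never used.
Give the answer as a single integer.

Answer: 3

Analysis:
Block summaries:
  B0: {s,x,z} / ∅
  B1: {b,x} / {x}
  B2: {f} / {x}
  B3: {z} / {z}
  B4: {b,z} / {z}
  B5: {s,z} / ∅

Live sets:
  live B0: ∅→{x,z}
  live B1: {x,z}→{x,z}
  live B2: {x,z}→{z}
  live B3: {x,z}→{x,z}
  live B4: {z}→∅
  live B5: ∅→∅

Interference:
  b↔{x,z}
  f↔{z}
  s↔{x,z}
  x↔{b,s,z}
  z↔{b,f,s,x}

Chromatic number:
  lower bound: {b,x,z} mutually conflict ⇒ χ ≥ 3
  3-colouring: c0={z}  c1={f,x}  c2={b,s}
  χ = 3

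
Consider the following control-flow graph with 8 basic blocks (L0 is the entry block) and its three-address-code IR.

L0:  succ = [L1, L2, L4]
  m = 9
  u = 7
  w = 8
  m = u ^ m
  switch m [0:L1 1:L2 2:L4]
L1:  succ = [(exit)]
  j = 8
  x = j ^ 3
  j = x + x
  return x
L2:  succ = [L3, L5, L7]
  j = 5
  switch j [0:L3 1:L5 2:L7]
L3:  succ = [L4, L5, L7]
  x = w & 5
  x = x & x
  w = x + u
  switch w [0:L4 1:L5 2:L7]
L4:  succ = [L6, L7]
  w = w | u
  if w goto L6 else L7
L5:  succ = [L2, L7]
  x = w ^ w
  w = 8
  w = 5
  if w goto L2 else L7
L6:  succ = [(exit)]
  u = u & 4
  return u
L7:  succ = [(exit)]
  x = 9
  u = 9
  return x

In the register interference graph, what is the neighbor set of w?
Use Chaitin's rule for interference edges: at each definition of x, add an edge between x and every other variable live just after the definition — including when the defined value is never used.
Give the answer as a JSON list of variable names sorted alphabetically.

Answer: ["j", "m", "u"]

Working:
def/use:
  L0 def {m,u,w} use ∅
  L1 def {j,x} use ∅
  L2 def {j} use ∅
  L3 def {w,x} use {u,w}
  L4 def {w} use {u,w}
  L5 def {w,x} use {w}
  L6 def {u} use {u}
  L7 def {u,x} use ∅

Backward fixpoint:
  L0 li=∅ lo={u,w}
  L1 li=∅ lo=∅
  L2 li={u,w} lo={u,w}
  L3 li={u,w} lo={u,w}
  L4 li={u,w} lo={u}
  L5 li={u,w} lo={u,w}
  L6 li={u} lo=∅
  L7 li=∅ lo=∅

Interference:
  j: {u,w,x}
  m: {u,w}
  u: {j,m,w,x}
  w: {j,m,u}
  x: {j,u}

N(w) = ["j", "m", "u"]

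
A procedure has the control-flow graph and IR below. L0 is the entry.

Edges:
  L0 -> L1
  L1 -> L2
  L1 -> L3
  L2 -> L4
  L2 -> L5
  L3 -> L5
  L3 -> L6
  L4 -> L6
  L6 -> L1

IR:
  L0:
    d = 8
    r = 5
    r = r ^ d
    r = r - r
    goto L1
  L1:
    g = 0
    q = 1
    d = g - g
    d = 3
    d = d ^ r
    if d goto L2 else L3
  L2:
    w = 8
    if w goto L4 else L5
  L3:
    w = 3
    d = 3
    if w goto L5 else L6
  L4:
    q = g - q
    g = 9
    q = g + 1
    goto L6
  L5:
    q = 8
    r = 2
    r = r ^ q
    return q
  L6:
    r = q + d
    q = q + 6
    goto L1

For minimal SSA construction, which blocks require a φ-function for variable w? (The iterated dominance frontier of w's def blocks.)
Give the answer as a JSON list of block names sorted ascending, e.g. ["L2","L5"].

Answer: ["L1", "L5", "L6"]

Derivation:
idom tree: L1←L0 L2←L1 L3←L1 L4←L2 L5←L1 L6←L1
Dom∩ at merges:
  L1: preds {L0,L6}: {L0} ∩ {L0,L1,L6} = {L0}; idom=L0
  L5: preds {L2,L3}: {L0,L1,L2} ∩ {L0,L1,L3} = {L0,L1}; idom=L1
  L6: preds {L3,L4}: {L0,L1,L3} ∩ {L0,L1,L2,L4} = {L0,L1}; idom=L1

Frontier:
  L1←L0: walk · to L0
  L1←L6: walk L6→L1 to L0
  L5←L2: walk L2 to L1
  L5←L3: walk L3 to L1
  L6←L3: walk L3 to L1
  L6←L4: walk L4→L2 to L1
  DF(L0)=∅
  DF(L1)={L1}
  DF(L2)={L5,L6}
  DF(L3)={L5,L6}
  DF(L4)={L6}
  DF(L5)=∅
  DF(L6)={L1}

φ for w: defs {L2,L3}
  DF⁺ = {L1,L5,L6}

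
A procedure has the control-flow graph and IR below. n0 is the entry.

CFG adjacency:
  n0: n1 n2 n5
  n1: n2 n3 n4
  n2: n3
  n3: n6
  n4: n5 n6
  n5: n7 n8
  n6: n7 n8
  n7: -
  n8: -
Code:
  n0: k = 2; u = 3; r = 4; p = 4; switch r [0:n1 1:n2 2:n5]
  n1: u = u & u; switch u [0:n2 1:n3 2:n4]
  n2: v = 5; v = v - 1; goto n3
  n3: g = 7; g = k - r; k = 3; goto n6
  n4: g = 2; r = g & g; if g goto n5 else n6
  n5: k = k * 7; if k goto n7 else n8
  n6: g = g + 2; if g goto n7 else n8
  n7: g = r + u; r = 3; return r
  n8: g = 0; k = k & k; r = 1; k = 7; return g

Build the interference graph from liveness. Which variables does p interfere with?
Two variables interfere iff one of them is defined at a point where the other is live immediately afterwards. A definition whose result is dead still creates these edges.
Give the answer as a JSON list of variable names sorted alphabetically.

def/use:
  n0: def={k,p,r,u} ue=∅
  n1: def={u} ue={u}
  n2: def={v} ue=∅
  n3: def={g,k} ue={k,r}
  n4: def={g,r} ue=∅
  n5: def={k} ue={k}
  n6: def={g} ue={g}
  n7: def={g,r} ue={r,u}
  n8: def={g,k,r} ue={k}

Backward fixpoint:
  live n0: ∅→{k,r,u}
  live n1: {k,r,u}→{k,r,u}
  live n2: {k,r,u}→{k,r,u}
  live n3: {k,r,u}→{g,k,r,u}
  live n4: {k,u}→{g,k,r,u}
  live n5: {k,r,u}→{k,r,u}
  live n6: {g,k,r,u}→{k,r,u}
  live n7: {r,u}→∅
  live n8: {k}→∅

Interference:
  g: {k,r,u}
  k: {g,p,r,u,v}
  p: {k,r,u}
  r: {g,k,p,u,v}
  u: {g,k,p,r,v}
  v: {k,r,u}

N(p) = ["k", "r", "u"]

Answer: ["k", "r", "u"]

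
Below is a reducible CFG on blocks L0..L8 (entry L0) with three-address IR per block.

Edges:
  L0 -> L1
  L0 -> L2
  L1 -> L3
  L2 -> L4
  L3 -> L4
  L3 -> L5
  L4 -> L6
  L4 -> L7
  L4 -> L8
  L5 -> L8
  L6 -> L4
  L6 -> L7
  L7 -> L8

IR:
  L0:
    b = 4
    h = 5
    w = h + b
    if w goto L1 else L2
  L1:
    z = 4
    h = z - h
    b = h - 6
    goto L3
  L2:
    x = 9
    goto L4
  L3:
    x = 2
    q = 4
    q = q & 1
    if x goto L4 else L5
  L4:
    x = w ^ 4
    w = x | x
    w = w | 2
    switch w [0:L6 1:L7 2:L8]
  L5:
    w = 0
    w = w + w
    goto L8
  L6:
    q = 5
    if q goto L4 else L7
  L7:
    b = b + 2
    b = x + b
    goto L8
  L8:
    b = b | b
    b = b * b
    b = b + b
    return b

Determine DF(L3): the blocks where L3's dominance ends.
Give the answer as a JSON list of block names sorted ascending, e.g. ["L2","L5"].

idom tree: L1←L0 L2←L0 L3←L1 L4←L0 L5←L3 L6←L4 L7←L4 L8←L0
Dom at joins:
  L4: preds {L2,L3,L6}: {L0,L2} ∩ {L0,L1,L3} ∩ {L0,L4,L6} = {L0}; idom=L0
  L7: preds {L4,L6}: {L0,L4} ∩ {L0,L4,L6} = {L0,L4}; idom=L4
  L8: preds {L4,L5,L7}: {L0,L4} ∩ {L0,L1,L3,L5} ∩ {L0,L4,L7} = {L0}; idom=L0

DF derivation:
  join L4 pred L2: L2 stop@L0
  join L4 pred L3: L3→L1 stop@L0
  join L4 pred L6: L6→L4 stop@L0
  join L7 pred L4: · stop@L4
  join L7 pred L6: L6 stop@L4
  join L8 pred L4: L4 stop@L0
  join L8 pred L5: L5→L3→L1 stop@L0
  join L8 pred L7: L7→L4 stop@L0
  L0 → ∅
  L1 → {L4,L8}
  L2 → {L4}
  L3 → {L4,L8}
  L4 → {L4,L8}
  L5 → {L8}
  L6 → {L4,L7}
  L7 → {L8}
  L8 → ∅

DF(L3) = ["L4", "L8"]

Answer: ["L4", "L8"]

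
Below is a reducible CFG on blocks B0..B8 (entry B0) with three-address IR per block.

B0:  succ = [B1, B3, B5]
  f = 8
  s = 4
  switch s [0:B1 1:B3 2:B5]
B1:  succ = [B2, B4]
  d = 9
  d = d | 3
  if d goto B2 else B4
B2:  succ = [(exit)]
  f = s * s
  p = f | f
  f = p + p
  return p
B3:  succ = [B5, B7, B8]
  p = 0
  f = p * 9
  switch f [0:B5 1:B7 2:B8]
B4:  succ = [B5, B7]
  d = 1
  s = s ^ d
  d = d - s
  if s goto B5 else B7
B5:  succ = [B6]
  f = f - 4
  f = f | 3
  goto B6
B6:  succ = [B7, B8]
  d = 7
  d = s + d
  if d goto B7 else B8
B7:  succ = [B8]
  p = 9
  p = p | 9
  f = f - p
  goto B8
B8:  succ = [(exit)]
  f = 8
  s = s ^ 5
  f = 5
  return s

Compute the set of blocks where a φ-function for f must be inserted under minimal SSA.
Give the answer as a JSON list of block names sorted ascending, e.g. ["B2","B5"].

idom tree: B1←B0 B2←B1 B3←B0 B4←B1 B5←B0 B6←B5 B7←B0 B8←B0
Dom at joins:
  B5: preds {B0,B3,B4}: {B0} ∩ {B0,B3} ∩ {B0,B1,B4} = {B0}; idom=B0
  B7: preds {B3,B4,B6}: {B0,B3} ∩ {B0,B1,B4} ∩ {B0,B5,B6} = {B0}; idom=B0
  B8: preds {B3,B6,B7}: {B0,B3} ∩ {B0,B5,B6} ∩ {B0,B7} = {B0}; idom=B0

Frontier:
  join B5 pred B0: · stop@B0
  join B5 pred B3: B3 stop@B0
  join B5 pred B4: B4→B1 stop@B0
  join B7 pred B3: B3 stop@B0
  join B7 pred B4: B4→B1 stop@B0
  join B7 pred B6: B6→B5 stop@B0
  join B8 pred B3: B3 stop@B0
  join B8 pred B6: B6→B5 stop@B0
  join B8 pred B7: B7 stop@B0
  B0 → ∅
  B1 → {B5,B7}
  B2 → ∅
  B3 → {B5,B7,B8}
  B4 → {B5,B7}
  B5 → {B7,B8}
  B6 → {B7,B8}
  B7 → {B8}
  B8 → ∅

φ for f: defs {B0,B2,B3,B5,B7,B8}
  DF⁺ = {B5,B7,B8}

Answer: ["B5", "B7", "B8"]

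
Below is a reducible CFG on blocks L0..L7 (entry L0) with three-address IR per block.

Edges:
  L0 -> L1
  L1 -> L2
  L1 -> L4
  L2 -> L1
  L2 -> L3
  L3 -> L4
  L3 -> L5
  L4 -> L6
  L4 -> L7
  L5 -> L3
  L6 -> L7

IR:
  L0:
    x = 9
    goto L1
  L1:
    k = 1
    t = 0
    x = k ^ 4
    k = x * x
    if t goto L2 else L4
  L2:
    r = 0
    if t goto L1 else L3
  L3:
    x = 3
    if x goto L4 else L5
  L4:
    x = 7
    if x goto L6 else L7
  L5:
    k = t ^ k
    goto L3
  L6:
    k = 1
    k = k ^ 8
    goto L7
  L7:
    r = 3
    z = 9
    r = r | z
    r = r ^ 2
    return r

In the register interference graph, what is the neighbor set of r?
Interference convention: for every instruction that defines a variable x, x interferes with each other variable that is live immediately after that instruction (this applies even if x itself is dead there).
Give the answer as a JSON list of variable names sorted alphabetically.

Block summaries:
  L0: {x} / ∅
  L1: {k,t,x} / ∅
  L2: {r} / {t}
  L3: {x} / ∅
  L4: {x} / ∅
  L5: {k} / {k,t}
  L6: {k} / ∅
  L7: {r,z} / ∅

Backward fixpoint:
  L0: in=∅ out=∅
  L1: in=∅ out={k,t}
  L2: in={k,t} out={k,t}
  L3: in={k,t} out={k,t}
  L4: in=∅ out=∅
  L5: in={k,t} out={k,t}
  L6: in=∅ out=∅
  L7: in=∅ out=∅

Interfere edges:
  k↔{r,t,x}
  r↔{k,t,z}
  t↔{k,r,x}
  x↔{k,t}
  z↔{r}

N(r) = ["k", "t", "z"]

Answer: ["k", "t", "z"]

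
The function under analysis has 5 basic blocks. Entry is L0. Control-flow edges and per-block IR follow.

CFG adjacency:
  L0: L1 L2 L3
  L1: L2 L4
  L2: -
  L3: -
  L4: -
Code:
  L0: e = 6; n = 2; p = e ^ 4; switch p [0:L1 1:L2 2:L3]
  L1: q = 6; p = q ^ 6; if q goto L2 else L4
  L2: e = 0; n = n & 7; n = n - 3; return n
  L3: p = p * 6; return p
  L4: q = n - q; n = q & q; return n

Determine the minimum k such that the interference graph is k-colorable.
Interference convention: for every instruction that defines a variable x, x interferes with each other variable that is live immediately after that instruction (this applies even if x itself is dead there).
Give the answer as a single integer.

Per-block:
  L0: {e,n,p} / ∅
  L1: {p,q} / ∅
  L2: {e,n} / {n}
  L3: {p} / {p}
  L4: {n,q} / {n,q}

Backward fixpoint:
  L0 li=∅ lo={n,p}
  L1 li={n} lo={n,q}
  L2 li={n} lo=∅
  L3 li={p} lo=∅
  L4 li={n,q} lo=∅

Interference:
  e — {n}
  n — {e,p,q}
  p — {n,q}
  q — {n,p}

Registers:
  lower bound: {n,p,q} mutually conflict ⇒ χ ≥ 3
  3-colouring: r0={n}  r1={e,p}  r2={q}
  χ = 3

Answer: 3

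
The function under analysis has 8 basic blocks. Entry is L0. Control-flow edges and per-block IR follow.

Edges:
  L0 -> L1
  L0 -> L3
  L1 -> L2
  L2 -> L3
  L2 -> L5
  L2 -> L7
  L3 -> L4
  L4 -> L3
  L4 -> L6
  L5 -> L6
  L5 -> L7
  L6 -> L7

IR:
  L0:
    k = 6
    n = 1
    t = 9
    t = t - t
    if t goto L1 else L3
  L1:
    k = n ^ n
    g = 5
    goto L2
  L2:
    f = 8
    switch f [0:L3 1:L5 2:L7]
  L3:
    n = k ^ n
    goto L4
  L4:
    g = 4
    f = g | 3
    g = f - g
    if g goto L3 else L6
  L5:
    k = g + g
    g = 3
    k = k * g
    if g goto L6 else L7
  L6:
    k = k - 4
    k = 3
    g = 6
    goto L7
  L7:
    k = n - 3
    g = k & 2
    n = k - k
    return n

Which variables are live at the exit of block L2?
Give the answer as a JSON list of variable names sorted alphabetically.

Answer: ["g", "k", "n"]

Analysis:
Block summaries:
  L0 def {k,n,t} use ∅
  L1 def {g,k} use {n}
  L2 def {f} use ∅
  L3 def {n} use {k,n}
  L4 def {f,g} use ∅
  L5 def {g,k} use {g}
  L6 def {g,k} use {k}
  L7 def {g,k,n} use {n}

Backward fixpoint:
  L0 li=∅ lo={k,n}
  L1 li={n} lo={g,k,n}
  L2 li={g,k,n} lo={g,k,n}
  L3 li={k,n} lo={k,n}
  L4 li={k,n} lo={k,n}
  L5 li={g,n} lo={k,n}
  L6 li={k,n} lo={n}
  L7 li={n} lo=∅

live-out(L2) = ["g", "k", "n"]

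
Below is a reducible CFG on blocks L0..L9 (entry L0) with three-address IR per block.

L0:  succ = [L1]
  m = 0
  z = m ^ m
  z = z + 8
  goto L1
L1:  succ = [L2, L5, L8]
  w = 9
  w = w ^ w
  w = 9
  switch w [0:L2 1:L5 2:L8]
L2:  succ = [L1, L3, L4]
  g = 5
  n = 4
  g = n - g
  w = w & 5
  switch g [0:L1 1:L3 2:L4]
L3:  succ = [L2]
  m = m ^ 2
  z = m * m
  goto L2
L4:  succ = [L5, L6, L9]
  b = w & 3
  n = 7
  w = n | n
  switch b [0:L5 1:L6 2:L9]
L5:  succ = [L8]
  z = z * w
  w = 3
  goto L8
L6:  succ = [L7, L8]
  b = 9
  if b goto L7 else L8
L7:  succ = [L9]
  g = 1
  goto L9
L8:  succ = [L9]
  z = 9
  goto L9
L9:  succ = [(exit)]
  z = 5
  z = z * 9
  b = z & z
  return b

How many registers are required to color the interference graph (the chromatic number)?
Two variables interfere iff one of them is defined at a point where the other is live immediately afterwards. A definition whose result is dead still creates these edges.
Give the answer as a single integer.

Answer: 5

Derivation:
Block summaries:
  L0: def={m,z} ue=∅
  L1: def={w} ue=∅
  L2: def={g,n,w} ue={w}
  L3: def={m,z} ue={m}
  L4: def={b,n,w} ue={w}
  L5: def={w,z} ue={w,z}
  L6: def={b} ue=∅
  L7: def={g} ue=∅
  L8: def={z} ue=∅
  L9: def={b,z} ue=∅

Backward fixpoint:
  L0 li=∅ lo={m,z}
  L1 li={m,z} lo={m,w,z}
  L2 li={m,w,z} lo={m,w,z}
  L3 li={m,w} lo={m,w,z}
  L4 li={w,z} lo={w,z}
  L5 li={w,z} lo=∅
  L6 li=∅ lo=∅
  L7 li=∅ lo=∅
  L8 li=∅ lo=∅
  L9 li=∅ lo=∅

Conflict graph:
  b — {n,w,z}
  g — {m,n,w,z}
  m — {g,n,w,z}
  n — {b,g,m,w,z}
  w — {b,g,m,n,z}
  z — {b,g,m,n,w}

Chromatic number:
  {g,m,n,w,z} pairwise interfere (5-clique) ⇒ χ ≥ 5
  assign b→R3 g→R3 m→R4 n→R0 w→R1 z→R2 — no edge inside a register ⇒ χ ≤ 5
  χ = 5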